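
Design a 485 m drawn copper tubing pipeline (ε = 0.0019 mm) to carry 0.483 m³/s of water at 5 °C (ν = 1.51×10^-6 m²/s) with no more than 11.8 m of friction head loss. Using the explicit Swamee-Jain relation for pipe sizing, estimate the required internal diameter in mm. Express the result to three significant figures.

D ≈ 396 mm

Swamee-Jain (Type III): D = 0.66·[ε^1.25·(LQ²/(gh_f))^4.75 + ν·Q^9.4·(L/(gh_f))^5.2]^0.04
LQ²/(gh_f) = 0.9774; L/(gh_f) = 4.190
Term 1 = ε^1.25·(…)^4.75 = 6.33×10^-8; Term 2 = ν·Q^9.4·(…)^5.2 = 2.78×10^-6
D = 0.66·(6.33×10^-8 + 2.78×10^-6)^0.04 = 0.3960 m = 396 mm
Check: V = 3.92 m/s, Re = 1.03×10^6, f = 0.01167, h_f = 11.2 m ≈ 11.8 m ✓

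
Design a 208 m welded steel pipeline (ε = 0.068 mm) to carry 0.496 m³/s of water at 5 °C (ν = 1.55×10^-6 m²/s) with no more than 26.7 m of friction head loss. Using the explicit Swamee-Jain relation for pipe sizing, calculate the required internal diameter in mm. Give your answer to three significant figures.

Swamee-Jain (Type III): D = 0.66·[ε^1.25·(LQ²/(gh_f))^4.75 + ν·Q^9.4·(L/(gh_f))^5.2]^0.04
LQ²/(gh_f) = 0.1954; L/(gh_f) = 0.7941
Term 1 = ε^1.25·(…)^4.75 = 2.64×10^-9; Term 2 = ν·Q^9.4·(…)^5.2 = 6.42×10^-10
D = 0.66·(2.64×10^-9 + 6.42×10^-10)^0.04 = 0.3021 m = 302 mm
Check: V = 6.92 m/s, Re = 1.35×10^6, f = 0.01483, h_f = 24.9 m ≈ 26.7 m ✓

D ≈ 302 mm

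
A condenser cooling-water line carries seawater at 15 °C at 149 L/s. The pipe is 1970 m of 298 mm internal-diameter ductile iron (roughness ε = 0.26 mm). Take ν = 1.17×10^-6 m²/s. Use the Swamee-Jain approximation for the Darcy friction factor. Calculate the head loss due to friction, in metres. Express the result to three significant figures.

V = 4Q/(πD²) = 4·0.149/(π·0.298²) = 2.136 m/s
Re = VD/ν = 2.136·0.298/1.17×10^-6 = 5.44×10^5 → turbulent
ε/D = 0.26/298 = 8.72×10^-4
Swamee-Jain: f = 0.01972
h_f = f(L/D)V²/(2g) = 0.01972·(1970/0.298)·2.136²/(2·9.81) = 30.33 m

h_f ≈ 30.3 m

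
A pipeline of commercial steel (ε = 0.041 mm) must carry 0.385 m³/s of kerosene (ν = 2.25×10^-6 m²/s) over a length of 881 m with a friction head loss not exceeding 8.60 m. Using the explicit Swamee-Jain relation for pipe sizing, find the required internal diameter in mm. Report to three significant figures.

Swamee-Jain (Type III): D = 0.66·[ε^1.25·(LQ²/(gh_f))^4.75 + ν·Q^9.4·(L/(gh_f))^5.2]^0.04
LQ²/(gh_f) = 1.548; L/(gh_f) = 10.44
Term 1 = ε^1.25·(…)^4.75 = 2.61×10^-5; Term 2 = ν·Q^9.4·(…)^5.2 = 5.67×10^-5
D = 0.66·(2.61×10^-5 + 5.67×10^-5)^0.04 = 0.4532 m = 453 mm
Check: V = 2.39 m/s, Re = 4.81×10^5, f = 0.01442, h_f = 8.14 m ≈ 8.60 m ✓

D ≈ 453 mm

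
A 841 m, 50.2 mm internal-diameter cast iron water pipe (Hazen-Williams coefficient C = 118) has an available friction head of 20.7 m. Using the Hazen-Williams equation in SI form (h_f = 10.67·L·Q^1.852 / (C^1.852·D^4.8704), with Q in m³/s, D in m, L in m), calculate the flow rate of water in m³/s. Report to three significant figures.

Rearranging: Q = [h_f·C^1.852·D^4.8704 / (10.67·L)]^(1/1.852)
Q = [20.7·118^1.852·0.0502^4.8704 / (10.67·841)]^0.540 = 0.001703 m³/s

Q ≈ 0.00170 m³/s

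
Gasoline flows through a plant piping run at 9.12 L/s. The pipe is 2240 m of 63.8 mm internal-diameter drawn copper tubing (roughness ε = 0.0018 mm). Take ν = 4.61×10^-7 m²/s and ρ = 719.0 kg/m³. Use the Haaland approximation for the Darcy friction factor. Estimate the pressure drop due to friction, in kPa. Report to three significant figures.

Δp ≈ 1430 kPa

V = 4Q/(πD²) = 4·0.00912/(π·0.0638²) = 2.853 m/s
Re = VD/ν = 2.853·0.0638/4.61×10^-7 = 3.95×10^5 → turbulent
ε/D = 0.0018/63.8 = 2.82×10^-5
Haaland: f = 0.01392
h_f = f(L/D)V²/(2g) = 0.01392·(2240/0.0638)·2.853²/(2·9.81) = 202.7 m
Δp = ρg·h_f = 719.0·9.81·202.7 = 1430 kPa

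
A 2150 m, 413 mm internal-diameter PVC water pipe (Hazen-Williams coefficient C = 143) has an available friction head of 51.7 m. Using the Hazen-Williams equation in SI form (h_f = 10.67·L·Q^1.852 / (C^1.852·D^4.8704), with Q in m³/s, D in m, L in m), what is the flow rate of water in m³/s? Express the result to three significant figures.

Q ≈ 0.520 m³/s

Rearranging: Q = [h_f·C^1.852·D^4.8704 / (10.67·L)]^(1/1.852)
Q = [51.7·143^1.852·0.413^4.8704 / (10.67·2150)]^0.540 = 0.5200 m³/s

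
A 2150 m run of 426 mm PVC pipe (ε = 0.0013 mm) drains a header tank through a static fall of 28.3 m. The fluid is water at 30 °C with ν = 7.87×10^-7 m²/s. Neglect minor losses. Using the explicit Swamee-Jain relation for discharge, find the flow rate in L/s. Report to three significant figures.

Q ≈ 457 L/s

Swamee-Jain (Type II): Q = -0.965·√(gD⁵h_f/L)·ln[ε/(3.7D) + √(3.17ν²L/(gD³h_f))]
√(gD⁵h_f/L) = √(9.81·0.426⁵·28.3/2150) = 0.04256
ε/(3.7D) = 8.25×10^-7; √(3.17ν²L/(gD³h_f)) = 1.40×10^-5
Q = -0.965·0.04256·ln(1.485×10^-5) = 0.4566 m³/s
Check: V = 3.20 m/s, Re = 1.73×10^6, f = 0.01071, h_f = 28.3 m ≈ 28.3 m ✓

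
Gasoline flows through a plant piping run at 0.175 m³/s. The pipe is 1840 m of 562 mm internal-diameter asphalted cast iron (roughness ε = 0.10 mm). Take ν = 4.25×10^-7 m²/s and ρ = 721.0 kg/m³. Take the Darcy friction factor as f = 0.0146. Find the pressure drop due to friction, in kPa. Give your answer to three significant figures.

Δp ≈ 8.58 kPa

V = 4Q/(πD²) = 4·0.175/(π·0.562²) = 0.7055 m/s
h_f = f(L/D)V²/(2g) = 0.01460·(1840/0.562)·0.7055²/(2·9.81) = 1.213 m
Δp = ρg·h_f = 721.0·9.81·1.213 = 8.576 kPa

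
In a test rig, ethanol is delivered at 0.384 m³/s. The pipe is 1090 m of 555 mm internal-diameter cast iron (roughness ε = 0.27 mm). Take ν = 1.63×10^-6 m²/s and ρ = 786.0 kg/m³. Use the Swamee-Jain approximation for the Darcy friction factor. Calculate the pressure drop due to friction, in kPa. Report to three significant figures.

V = 4Q/(πD²) = 4·0.384/(π·0.555²) = 1.587 m/s
Re = VD/ν = 1.587·0.555/1.63×10^-6 = 5.40×10^5 → turbulent
ε/D = 0.27/555 = 4.86×10^-4
Swamee-Jain: f = 0.01762
h_f = f(L/D)V²/(2g) = 0.01762·(1090/0.555)·1.587²/(2·9.81) = 4.445 m
Δp = ρg·h_f = 786.0·9.81·4.445 = 34.27 kPa

Δp ≈ 34.3 kPa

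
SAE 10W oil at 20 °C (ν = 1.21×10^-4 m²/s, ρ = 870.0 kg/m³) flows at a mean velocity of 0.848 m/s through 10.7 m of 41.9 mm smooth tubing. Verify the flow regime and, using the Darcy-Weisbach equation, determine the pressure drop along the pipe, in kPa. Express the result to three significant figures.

Δp ≈ 17.4 kPa

Re = VD/ν = 0.848·0.04190/1.21×10^-4 = 294 → laminar (Re < 2300)
f = 64/Re = 0.2179
h_f = f(L/D)V²/(2g) = 0.2179·(10.7/0.04190)·0.848²/(2·9.81) = 2.040 m
Δp = ρg·h_f = 870.0·9.81·2.040 = 17.41 kPa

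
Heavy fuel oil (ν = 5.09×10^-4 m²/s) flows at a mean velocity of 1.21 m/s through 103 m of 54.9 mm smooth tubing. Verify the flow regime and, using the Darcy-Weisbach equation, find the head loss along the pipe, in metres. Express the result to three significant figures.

Re = VD/ν = 1.21·0.05490/5.09×10^-4 = 131 → laminar (Re < 2300)
f = 64/Re = 0.4904
h_f = f(L/D)V²/(2g) = 0.4904·(103/0.05490)·1.21²/(2·9.81) = 68.66 m

h_f ≈ 68.7 m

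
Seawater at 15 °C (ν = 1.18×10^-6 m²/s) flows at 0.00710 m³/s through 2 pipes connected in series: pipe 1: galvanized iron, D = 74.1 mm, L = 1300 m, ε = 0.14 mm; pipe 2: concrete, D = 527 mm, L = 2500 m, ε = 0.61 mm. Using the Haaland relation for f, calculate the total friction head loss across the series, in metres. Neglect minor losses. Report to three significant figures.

Pipe 1: V = 1.646 m/s, Re = 1.03×10^5, ε/D = 0.00189, f = 0.02463, h_1 = f(L/D)V²/2g = 59.70 m
Pipe 2: V = 0.03255 m/s, Re = 1.45×10^4, ε/D = 0.00116, f = 0.02978, h_2 = f(L/D)V²/2g = 0.007628 m
Series → Q common, losses add: H = Σh = 59.71 m

H ≈ 59.7 m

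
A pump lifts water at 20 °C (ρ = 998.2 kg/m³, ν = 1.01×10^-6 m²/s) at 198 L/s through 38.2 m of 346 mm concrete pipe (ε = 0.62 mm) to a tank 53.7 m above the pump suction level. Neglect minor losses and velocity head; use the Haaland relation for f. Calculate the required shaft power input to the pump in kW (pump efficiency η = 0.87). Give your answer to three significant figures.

V = 4Q/(πD²) = 2.106 m/s; Re = 7.21×10^5; ε/D = 0.00179; f = 0.02304
h_f = f(L/D)V²/2g = 0.5749 m
Total head H = z + h_f = 53.7 + 0.5749 = 54.27 m
P_hyd = ρgQH = 998.2·9.81·0.198·54.27 = 105.2 kW
P_shaft = P_hyd/η = 105.2/0.87 = 121.0 kW

P_shaft ≈ 121 kW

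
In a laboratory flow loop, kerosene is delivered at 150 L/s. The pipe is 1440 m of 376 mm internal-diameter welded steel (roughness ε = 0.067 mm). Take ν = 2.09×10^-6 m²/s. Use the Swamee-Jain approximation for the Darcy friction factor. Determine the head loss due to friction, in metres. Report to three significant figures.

h_f ≈ 5.90 m

V = 4Q/(πD²) = 4·0.150/(π·0.376²) = 1.351 m/s
Re = VD/ν = 1.351·0.376/2.09×10^-6 = 2.43×10^5 → turbulent
ε/D = 0.067/376 = 1.78×10^-4
Swamee-Jain: f = 0.01655
h_f = f(L/D)V²/(2g) = 0.01655·(1440/0.376)·1.351²/(2·9.81) = 5.895 m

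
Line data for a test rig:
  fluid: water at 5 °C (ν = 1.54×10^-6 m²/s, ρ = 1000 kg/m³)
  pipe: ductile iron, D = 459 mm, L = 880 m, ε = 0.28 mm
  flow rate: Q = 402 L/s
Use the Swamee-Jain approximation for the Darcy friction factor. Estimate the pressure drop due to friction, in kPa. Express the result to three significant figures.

V = 4Q/(πD²) = 4·0.402/(π·0.459²) = 2.429 m/s
Re = VD/ν = 2.429·0.459/1.54×10^-6 = 7.24×10^5 → turbulent
ε/D = 0.28/459 = 6.10×10^-4
Swamee-Jain: f = 0.01817
h_f = f(L/D)V²/(2g) = 0.01817·(880/0.459)·2.429²/(2·9.81) = 10.48 m
Δp = ρg·h_f = 1000·9.81·10.48 = 102.8 kPa

Δp ≈ 103 kPa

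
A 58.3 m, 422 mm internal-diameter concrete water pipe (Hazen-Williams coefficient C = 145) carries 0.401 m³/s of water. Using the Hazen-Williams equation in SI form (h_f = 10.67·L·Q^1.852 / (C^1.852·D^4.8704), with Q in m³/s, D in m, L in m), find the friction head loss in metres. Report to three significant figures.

h_f = 10.67·58.3·0.401^1.852 / (145^1.852·0.422^4.8704) = 0.7601 m

h_f ≈ 0.760 m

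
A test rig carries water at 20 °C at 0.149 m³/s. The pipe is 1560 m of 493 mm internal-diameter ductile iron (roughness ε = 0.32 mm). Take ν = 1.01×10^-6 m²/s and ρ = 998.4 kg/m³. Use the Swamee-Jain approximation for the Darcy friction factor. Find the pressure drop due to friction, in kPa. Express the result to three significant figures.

V = 4Q/(πD²) = 4·0.149/(π·0.493²) = 0.7806 m/s
Re = VD/ν = 0.7806·0.493/1.01×10^-6 = 3.81×10^5 → turbulent
ε/D = 0.32/493 = 6.49×10^-4
Swamee-Jain: f = 0.01888
h_f = f(L/D)V²/(2g) = 0.01888·(1560/0.493)·0.7806²/(2·9.81) = 1.856 m
Δp = ρg·h_f = 998.4·9.81·1.856 = 18.17 kPa

Δp ≈ 18.2 kPa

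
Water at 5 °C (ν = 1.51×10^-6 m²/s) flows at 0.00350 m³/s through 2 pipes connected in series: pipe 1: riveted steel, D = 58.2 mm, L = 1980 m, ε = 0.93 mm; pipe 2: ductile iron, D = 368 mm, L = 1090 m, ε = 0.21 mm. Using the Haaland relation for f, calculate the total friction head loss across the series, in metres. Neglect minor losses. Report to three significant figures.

H ≈ 137 m

Pipe 1: V = 1.316 m/s, Re = 5.07×10^4, ε/D = 0.0160, f = 0.04564, h_1 = f(L/D)V²/2g = 137.0 m
Pipe 2: V = 0.03291 m/s, Re = 8020, ε/D = 5.71×10^-4, f = 0.03347, h_2 = f(L/D)V²/2g = 0.005472 m
Series → Q common, losses add: H = Σh = 137.0 m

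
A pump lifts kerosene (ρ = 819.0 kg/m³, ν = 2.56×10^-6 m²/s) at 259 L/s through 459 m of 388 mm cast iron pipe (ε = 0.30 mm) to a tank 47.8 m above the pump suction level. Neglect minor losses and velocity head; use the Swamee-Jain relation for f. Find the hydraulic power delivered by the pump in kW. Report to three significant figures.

V = 4Q/(πD²) = 2.191 m/s; Re = 3.32×10^5; ε/D = 7.73×10^-4; f = 0.01964
h_f = f(L/D)V²/2g = 5.683 m
Total head H = z + h_f = 47.8 + 5.683 = 53.48 m
P_hyd = ρgQH = 819.0·9.81·0.259·53.48 = 111.3 kW

P_hyd ≈ 111 kW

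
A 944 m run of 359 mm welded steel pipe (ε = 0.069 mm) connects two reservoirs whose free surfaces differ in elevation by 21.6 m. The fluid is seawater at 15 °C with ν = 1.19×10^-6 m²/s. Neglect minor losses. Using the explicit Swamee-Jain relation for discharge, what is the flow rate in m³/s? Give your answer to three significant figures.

Swamee-Jain (Type II): Q = -0.965·√(gD⁵h_f/L)·ln[ε/(3.7D) + √(3.17ν²L/(gD³h_f))]
√(gD⁵h_f/L) = √(9.81·0.359⁵·21.6/944) = 0.03659
ε/(3.7D) = 5.19×10^-5; √(3.17ν²L/(gD³h_f)) = 2.08×10^-5
Q = -0.965·0.03659·ln(7.274×10^-5) = 0.3364 m³/s
Check: V = 3.32 m/s, Re = 1.00×10^6, f = 0.01468, h_f = 21.7 m ≈ 21.6 m ✓

Q ≈ 0.336 m³/s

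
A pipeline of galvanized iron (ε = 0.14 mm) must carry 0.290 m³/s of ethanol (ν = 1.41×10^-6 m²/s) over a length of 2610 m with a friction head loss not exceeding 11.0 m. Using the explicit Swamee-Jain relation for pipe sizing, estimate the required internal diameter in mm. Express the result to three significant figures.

D ≈ 492 mm

Swamee-Jain (Type III): D = 0.66·[ε^1.25·(LQ²/(gh_f))^4.75 + ν·Q^9.4·(L/(gh_f))^5.2]^0.04
LQ²/(gh_f) = 2.034; L/(gh_f) = 24.19
Term 1 = ε^1.25·(…)^4.75 = 4.44×10^-4; Term 2 = ν·Q^9.4·(…)^5.2 = 1.95×10^-4
D = 0.66·(4.44×10^-4 + 1.95×10^-4)^0.04 = 0.4918 m = 492 mm
Check: V = 1.53 m/s, Re = 5.32×10^5, f = 0.01618, h_f = 10.2 m ≈ 11.0 m ✓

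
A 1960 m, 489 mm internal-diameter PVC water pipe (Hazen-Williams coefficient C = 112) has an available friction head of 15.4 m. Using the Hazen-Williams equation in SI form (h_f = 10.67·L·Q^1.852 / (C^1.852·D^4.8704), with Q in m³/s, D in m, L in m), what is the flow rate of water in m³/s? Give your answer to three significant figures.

Q ≈ 0.347 m³/s

Rearranging: Q = [h_f·C^1.852·D^4.8704 / (10.67·L)]^(1/1.852)
Q = [15.4·112^1.852·0.489^4.8704 / (10.67·1960)]^0.540 = 0.3472 m³/s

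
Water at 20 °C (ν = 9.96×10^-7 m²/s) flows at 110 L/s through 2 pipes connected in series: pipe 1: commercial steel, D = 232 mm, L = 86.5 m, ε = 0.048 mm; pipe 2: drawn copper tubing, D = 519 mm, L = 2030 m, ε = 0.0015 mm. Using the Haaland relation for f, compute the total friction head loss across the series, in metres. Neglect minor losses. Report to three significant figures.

H ≈ 2.74 m

Pipe 1: V = 2.602 m/s, Re = 6.06×10^5, ε/D = 2.07×10^-4, f = 0.01513, h_1 = f(L/D)V²/2g = 1.947 m
Pipe 2: V = 0.5200 m/s, Re = 2.71×10^5, ε/D = 2.89×10^-6, f = 0.01464, h_2 = f(L/D)V²/2g = 0.7892 m
Series → Q common, losses add: H = Σh = 2.736 m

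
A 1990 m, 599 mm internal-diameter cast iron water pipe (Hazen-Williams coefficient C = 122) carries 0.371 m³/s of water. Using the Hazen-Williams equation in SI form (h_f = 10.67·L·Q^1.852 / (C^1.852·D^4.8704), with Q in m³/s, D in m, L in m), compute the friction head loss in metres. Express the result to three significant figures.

h_f ≈ 5.62 m

h_f = 10.67·1990·0.371^1.852 / (122^1.852·0.599^4.8704) = 5.618 m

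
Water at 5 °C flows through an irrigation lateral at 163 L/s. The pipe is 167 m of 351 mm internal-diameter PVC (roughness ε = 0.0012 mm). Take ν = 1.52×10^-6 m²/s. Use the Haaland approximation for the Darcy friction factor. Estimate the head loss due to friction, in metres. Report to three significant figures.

h_f ≈ 0.943 m

V = 4Q/(πD²) = 4·0.163/(π·0.351²) = 1.685 m/s
Re = VD/ν = 1.685·0.351/1.52×10^-6 = 3.89×10^5 → turbulent
ε/D = 0.0012/351 = 3.42×10^-6
Haaland: f = 0.01370
h_f = f(L/D)V²/(2g) = 0.01370·(167/0.351)·1.685²/(2·9.81) = 0.9428 m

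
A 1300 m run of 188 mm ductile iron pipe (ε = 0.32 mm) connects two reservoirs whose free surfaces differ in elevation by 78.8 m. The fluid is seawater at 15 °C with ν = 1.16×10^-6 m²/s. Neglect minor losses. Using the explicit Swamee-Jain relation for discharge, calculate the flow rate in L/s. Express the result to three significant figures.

Swamee-Jain (Type II): Q = -0.965·√(gD⁵h_f/L)·ln[ε/(3.7D) + √(3.17ν²L/(gD³h_f))]
√(gD⁵h_f/L) = √(9.81·0.188⁵·78.8/1300) = 0.01182
ε/(3.7D) = 4.60×10^-4; √(3.17ν²L/(gD³h_f)) = 3.29×10^-5
Q = -0.965·0.01182·ln(4.929×10^-4) = 0.08684 m³/s
Check: V = 3.13 m/s, Re = 5.07×10^5, f = 0.02297, h_f = 79.2 m ≈ 78.8 m ✓

Q ≈ 86.8 L/s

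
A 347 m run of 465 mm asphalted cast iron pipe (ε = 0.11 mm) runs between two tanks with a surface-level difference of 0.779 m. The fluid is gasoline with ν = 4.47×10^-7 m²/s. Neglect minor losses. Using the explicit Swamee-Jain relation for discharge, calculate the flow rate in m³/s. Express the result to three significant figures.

Q ≈ 0.199 m³/s

Swamee-Jain (Type II): Q = -0.965·√(gD⁵h_f/L)·ln[ε/(3.7D) + √(3.17ν²L/(gD³h_f))]
√(gD⁵h_f/L) = √(9.81·0.465⁵·0.779/347) = 0.02188
ε/(3.7D) = 6.39×10^-5; √(3.17ν²L/(gD³h_f)) = 1.69×10^-5
Q = -0.965·0.02188·ln(8.085×10^-5) = 0.1990 m³/s
Check: V = 1.17 m/s, Re = 1.22×10^6, f = 0.01501, h_f = 0.784 m ≈ 0.779 m ✓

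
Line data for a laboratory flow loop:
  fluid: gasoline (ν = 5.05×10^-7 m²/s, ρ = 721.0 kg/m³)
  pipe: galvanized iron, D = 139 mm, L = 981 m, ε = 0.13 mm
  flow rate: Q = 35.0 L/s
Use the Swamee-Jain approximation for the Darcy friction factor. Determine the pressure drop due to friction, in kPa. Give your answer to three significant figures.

V = 4Q/(πD²) = 4·0.0350/(π·0.139²) = 2.306 m/s
Re = VD/ν = 2.306·0.139/5.05×10^-7 = 6.35×10^5 → turbulent
ε/D = 0.13/139 = 9.35×10^-4
Swamee-Jain: f = 0.01993
h_f = f(L/D)V²/(2g) = 0.01993·(981/0.139)·2.306²/(2·9.81) = 38.14 m
Δp = ρg·h_f = 721.0·9.81·38.14 = 269.7 kPa

Δp ≈ 270 kPa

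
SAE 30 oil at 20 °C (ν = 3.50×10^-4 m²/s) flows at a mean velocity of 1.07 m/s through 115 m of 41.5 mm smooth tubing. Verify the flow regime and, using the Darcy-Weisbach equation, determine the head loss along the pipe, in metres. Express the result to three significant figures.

h_f ≈ 81.6 m

Re = VD/ν = 1.07·0.04150/3.50×10^-4 = 127 → laminar (Re < 2300)
f = 64/Re = 0.5044
h_f = f(L/D)V²/(2g) = 0.5044·(115/0.04150)·1.07²/(2·9.81) = 81.57 m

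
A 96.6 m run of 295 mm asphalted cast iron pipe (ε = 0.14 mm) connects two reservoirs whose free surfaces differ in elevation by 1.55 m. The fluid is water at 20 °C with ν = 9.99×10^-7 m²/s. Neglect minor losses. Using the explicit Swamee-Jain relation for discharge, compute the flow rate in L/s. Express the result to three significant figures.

Swamee-Jain (Type II): Q = -0.965·√(gD⁵h_f/L)·ln[ε/(3.7D) + √(3.17ν²L/(gD³h_f))]
√(gD⁵h_f/L) = √(9.81·0.295⁵·1.55/96.6) = 0.01875
ε/(3.7D) = 1.28×10^-4; √(3.17ν²L/(gD³h_f)) = 2.80×10^-5
Q = -0.965·0.01875·ln(1.562×10^-4) = 0.1586 m³/s
Check: V = 2.32 m/s, Re = 6.85×10^5, f = 0.01736, h_f = 1.56 m ≈ 1.55 m ✓

Q ≈ 159 L/s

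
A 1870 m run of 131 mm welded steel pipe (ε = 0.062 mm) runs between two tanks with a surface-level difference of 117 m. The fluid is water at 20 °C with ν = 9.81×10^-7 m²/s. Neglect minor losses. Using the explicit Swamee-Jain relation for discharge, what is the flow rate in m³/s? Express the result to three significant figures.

Swamee-Jain (Type II): Q = -0.965·√(gD⁵h_f/L)·ln[ε/(3.7D) + √(3.17ν²L/(gD³h_f))]
√(gD⁵h_f/L) = √(9.81·0.131⁵·117/1870) = 0.004866
ε/(3.7D) = 1.28×10^-4; √(3.17ν²L/(gD³h_f)) = 4.70×10^-5
Q = -0.965·0.004866·ln(1.749×10^-4) = 0.04062 m³/s
Check: V = 3.01 m/s, Re = 4.02×10^5, f = 0.01782, h_f = 118 m ≈ 117 m ✓

Q ≈ 0.0406 m³/s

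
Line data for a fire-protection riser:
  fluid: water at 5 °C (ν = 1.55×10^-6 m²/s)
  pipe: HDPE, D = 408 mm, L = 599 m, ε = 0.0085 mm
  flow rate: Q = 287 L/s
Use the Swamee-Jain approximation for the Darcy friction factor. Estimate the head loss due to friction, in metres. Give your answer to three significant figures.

h_f ≈ 4.73 m

V = 4Q/(πD²) = 4·0.287/(π·0.408²) = 2.195 m/s
Re = VD/ν = 2.195·0.408/1.55×10^-6 = 5.78×10^5 → turbulent
ε/D = 0.0085/408 = 2.08×10^-5
Swamee-Jain: f = 0.01312
h_f = f(L/D)V²/(2g) = 0.01312·(599/0.408)·2.195²/(2·9.81) = 4.729 m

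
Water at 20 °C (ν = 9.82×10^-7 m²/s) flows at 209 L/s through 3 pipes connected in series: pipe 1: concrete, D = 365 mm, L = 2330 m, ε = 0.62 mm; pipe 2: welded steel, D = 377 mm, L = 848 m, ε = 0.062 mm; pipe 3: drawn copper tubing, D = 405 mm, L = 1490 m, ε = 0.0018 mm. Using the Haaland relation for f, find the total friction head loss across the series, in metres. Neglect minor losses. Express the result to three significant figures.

Pipe 1: V = 1.997 m/s, Re = 7.42×10^5, ε/D = 0.00170, f = 0.02273, h_1 = f(L/D)V²/2g = 29.50 m
Pipe 2: V = 1.872 m/s, Re = 7.19×10^5, ε/D = 1.64×10^-4, f = 0.01450, h_2 = f(L/D)V²/2g = 5.828 m
Pipe 3: V = 1.622 m/s, Re = 6.69×10^5, ε/D = 4.44×10^-6, f = 0.01247, h_3 = f(L/D)V²/2g = 6.153 m
Series → Q common, losses add: H = Σh = 41.48 m

H ≈ 41.5 m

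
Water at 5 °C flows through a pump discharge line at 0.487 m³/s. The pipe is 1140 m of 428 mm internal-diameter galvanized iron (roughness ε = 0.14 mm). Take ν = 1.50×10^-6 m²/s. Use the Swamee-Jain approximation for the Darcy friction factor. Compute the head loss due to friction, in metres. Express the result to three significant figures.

h_f ≈ 24.9 m

V = 4Q/(πD²) = 4·0.487/(π·0.428²) = 3.385 m/s
Re = VD/ν = 3.385·0.428/1.50×10^-6 = 9.66×10^5 → turbulent
ε/D = 0.14/428 = 3.27×10^-4
Swamee-Jain: f = 0.01602
h_f = f(L/D)V²/(2g) = 0.01602·(1140/0.428)·3.385²/(2·9.81) = 24.91 m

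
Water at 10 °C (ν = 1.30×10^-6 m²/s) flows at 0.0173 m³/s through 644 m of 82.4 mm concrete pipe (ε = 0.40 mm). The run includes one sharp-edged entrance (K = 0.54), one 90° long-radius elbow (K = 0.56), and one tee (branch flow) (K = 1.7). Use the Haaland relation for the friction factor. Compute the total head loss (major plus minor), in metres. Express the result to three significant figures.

V = 4Q/(πD²) = 3.244 m/s; V²/2g = 0.5364 m
Re = 2.06×10^5, ε/D = 0.00485 → f = 0.03059 (Haaland)
Major: h_f = f(L/D)·V²/2g = 0.03059·7816·0.5364 = 128.2 m
Minor: ΣK = 2.80; h_m = ΣK·V²/2g = 1.502 m
Total H_L = 128.2 + 1.502 = 129.7 m

H_L ≈ 130 m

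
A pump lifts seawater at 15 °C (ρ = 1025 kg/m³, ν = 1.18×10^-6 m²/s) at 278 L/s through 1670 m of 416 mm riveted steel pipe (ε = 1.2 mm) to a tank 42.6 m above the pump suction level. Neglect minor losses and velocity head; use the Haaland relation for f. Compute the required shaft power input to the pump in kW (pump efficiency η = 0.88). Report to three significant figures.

P_shaft ≈ 206 kW

V = 4Q/(πD²) = 2.045 m/s; Re = 7.21×10^5; ε/D = 0.00288; f = 0.02611
h_f = f(L/D)V²/2g = 22.35 m
Total head H = z + h_f = 42.6 + 22.35 = 64.95 m
P_hyd = ρgQH = 1025·9.81·0.278·64.95 = 181.5 kW
P_shaft = P_hyd/η = 181.5/0.88 = 206.3 kW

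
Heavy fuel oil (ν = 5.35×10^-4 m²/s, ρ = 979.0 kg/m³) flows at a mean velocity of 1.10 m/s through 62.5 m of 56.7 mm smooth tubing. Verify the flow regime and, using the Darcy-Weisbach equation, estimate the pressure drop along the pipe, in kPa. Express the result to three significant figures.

Δp ≈ 358 kPa

Re = VD/ν = 1.10·0.05670/5.35×10^-4 = 117 → laminar (Re < 2300)
f = 64/Re = 0.5490
h_f = f(L/D)V²/(2g) = 0.5490·(62.5/0.05670)·1.10²/(2·9.81) = 37.32 m
Δp = ρg·h_f = 979.0·9.81·37.32 = 358.4 kPa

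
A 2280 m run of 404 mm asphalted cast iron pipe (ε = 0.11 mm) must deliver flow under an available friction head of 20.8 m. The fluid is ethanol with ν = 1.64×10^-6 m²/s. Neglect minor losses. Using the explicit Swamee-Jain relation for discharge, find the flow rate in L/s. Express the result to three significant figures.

Swamee-Jain (Type II): Q = -0.965·√(gD⁵h_f/L)·ln[ε/(3.7D) + √(3.17ν²L/(gD³h_f))]
√(gD⁵h_f/L) = √(9.81·0.404⁵·20.8/2280) = 0.03104
ε/(3.7D) = 7.36×10^-5; √(3.17ν²L/(gD³h_f)) = 3.80×10^-5
Q = -0.965·0.03104·ln(1.116×10^-4) = 0.2726 m³/s
Check: V = 2.13 m/s, Re = 5.24×10^5, f = 0.01609, h_f = 20.9 m ≈ 20.8 m ✓

Q ≈ 273 L/s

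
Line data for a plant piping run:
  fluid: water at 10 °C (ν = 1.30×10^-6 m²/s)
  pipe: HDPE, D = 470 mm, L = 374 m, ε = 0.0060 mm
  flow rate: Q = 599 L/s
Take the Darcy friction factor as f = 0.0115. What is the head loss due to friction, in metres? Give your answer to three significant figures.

V = 4Q/(πD²) = 4·0.599/(π·0.470²) = 3.453 m/s
h_f = f(L/D)V²/(2g) = 0.01150·(374/0.470)·3.453²/(2·9.81) = 5.560 m

h_f ≈ 5.56 m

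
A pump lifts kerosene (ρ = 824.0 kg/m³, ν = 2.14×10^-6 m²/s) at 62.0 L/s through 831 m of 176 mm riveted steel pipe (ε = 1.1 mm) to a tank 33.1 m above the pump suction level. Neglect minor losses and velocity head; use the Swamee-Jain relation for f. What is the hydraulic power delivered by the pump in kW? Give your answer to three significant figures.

V = 4Q/(πD²) = 2.548 m/s; Re = 2.10×10^5; ε/D = 0.00625; f = 0.03308
h_f = f(L/D)V²/2g = 51.71 m
Total head H = z + h_f = 33.1 + 51.71 = 84.81 m
P_hyd = ρgQH = 824.0·9.81·0.0620·84.81 = 42.50 kW

P_hyd ≈ 42.5 kW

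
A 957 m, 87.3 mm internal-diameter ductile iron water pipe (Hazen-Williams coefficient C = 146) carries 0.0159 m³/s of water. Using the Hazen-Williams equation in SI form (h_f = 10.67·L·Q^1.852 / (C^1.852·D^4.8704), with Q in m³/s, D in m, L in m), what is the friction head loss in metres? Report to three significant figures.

h_f = 10.67·957·0.0159^1.852 / (146^1.852·0.0873^4.8704) = 67.20 m

h_f ≈ 67.2 m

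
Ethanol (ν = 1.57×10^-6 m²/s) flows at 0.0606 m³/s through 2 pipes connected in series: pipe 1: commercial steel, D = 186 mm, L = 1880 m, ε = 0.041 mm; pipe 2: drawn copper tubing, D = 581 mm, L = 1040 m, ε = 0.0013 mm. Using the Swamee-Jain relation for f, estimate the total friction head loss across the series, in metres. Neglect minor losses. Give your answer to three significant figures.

Pipe 1: V = 2.230 m/s, Re = 2.64×10^5, ε/D = 2.20×10^-4, f = 0.01670, h_1 = f(L/D)V²/2g = 42.80 m
Pipe 2: V = 0.2286 m/s, Re = 8.46×10^4, ε/D = 2.24×10^-6, f = 0.01852, h_2 = f(L/D)V²/2g = 0.08826 m
Series → Q common, losses add: H = Σh = 42.89 m

H ≈ 42.9 m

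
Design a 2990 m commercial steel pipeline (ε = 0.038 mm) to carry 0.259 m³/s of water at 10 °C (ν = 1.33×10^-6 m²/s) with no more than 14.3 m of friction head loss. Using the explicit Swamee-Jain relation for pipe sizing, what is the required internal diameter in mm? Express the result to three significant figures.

Swamee-Jain (Type III): D = 0.66·[ε^1.25·(LQ²/(gh_f))^4.75 + ν·Q^9.4·(L/(gh_f))^5.2]^0.04
LQ²/(gh_f) = 1.430; L/(gh_f) = 21.31
Term 1 = ε^1.25·(…)^4.75 = 1.63×10^-5; Term 2 = ν·Q^9.4·(…)^5.2 = 3.30×10^-5
D = 0.66·(1.63×10^-5 + 3.30×10^-5)^0.04 = 0.4439 m = 444 mm
Check: V = 1.67 m/s, Re = 5.59×10^5, f = 0.01411, h_f = 13.6 m ≈ 14.3 m ✓

D ≈ 444 mm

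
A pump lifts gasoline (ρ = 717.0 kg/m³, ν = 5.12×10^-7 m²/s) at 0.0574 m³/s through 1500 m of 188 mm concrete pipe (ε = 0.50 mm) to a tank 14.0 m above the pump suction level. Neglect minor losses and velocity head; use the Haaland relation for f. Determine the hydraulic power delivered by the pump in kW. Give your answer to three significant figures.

V = 4Q/(πD²) = 2.068 m/s; Re = 7.59×10^5; ε/D = 0.00266; f = 0.02553
h_f = f(L/D)V²/2g = 44.39 m
Total head H = z + h_f = 14.0 + 44.39 = 58.39 m
P_hyd = ρgQH = 717.0·9.81·0.0574·58.39 = 23.57 kW

P_hyd ≈ 23.6 kW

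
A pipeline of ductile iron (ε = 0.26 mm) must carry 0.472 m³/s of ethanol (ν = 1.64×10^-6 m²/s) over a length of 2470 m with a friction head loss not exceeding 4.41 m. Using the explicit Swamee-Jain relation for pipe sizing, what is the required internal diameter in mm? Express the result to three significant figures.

Swamee-Jain (Type III): D = 0.66·[ε^1.25·(LQ²/(gh_f))^4.75 + ν·Q^9.4·(L/(gh_f))^5.2]^0.04
LQ²/(gh_f) = 12.72; L/(gh_f) = 57.09
Term 1 = ε^1.25·(…)^4.75 = 5.82; Term 2 = ν·Q^9.4·(…)^5.2 = 1.92
D = 0.66·(5.82 + 1.92)^0.04 = 0.7163 m = 716 mm
Check: V = 1.17 m/s, Re = 5.12×10^5, f = 0.01683, h_f = 4.06 m ≈ 4.41 m ✓

D ≈ 716 mm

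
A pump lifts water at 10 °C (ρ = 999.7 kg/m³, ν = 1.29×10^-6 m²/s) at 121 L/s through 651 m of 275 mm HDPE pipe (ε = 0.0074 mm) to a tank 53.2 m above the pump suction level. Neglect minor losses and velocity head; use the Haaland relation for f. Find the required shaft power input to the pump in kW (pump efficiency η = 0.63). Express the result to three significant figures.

P_shaft ≈ 113 kW

V = 4Q/(πD²) = 2.037 m/s; Re = 4.34×10^5; ε/D = 2.69×10^-5; f = 0.01369
h_f = f(L/D)V²/2g = 6.856 m
Total head H = z + h_f = 53.2 + 6.856 = 60.06 m
P_hyd = ρgQH = 999.7·9.81·0.121·60.06 = 71.27 kW
P_shaft = P_hyd/η = 71.27/0.63 = 113.1 kW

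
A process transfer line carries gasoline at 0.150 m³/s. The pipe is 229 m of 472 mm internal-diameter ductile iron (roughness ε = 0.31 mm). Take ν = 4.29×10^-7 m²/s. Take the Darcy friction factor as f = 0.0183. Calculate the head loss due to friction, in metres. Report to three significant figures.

h_f ≈ 0.333 m

V = 4Q/(πD²) = 4·0.150/(π·0.472²) = 0.8573 m/s
h_f = f(L/D)V²/(2g) = 0.01830·(229/0.472)·0.8573²/(2·9.81) = 0.3326 m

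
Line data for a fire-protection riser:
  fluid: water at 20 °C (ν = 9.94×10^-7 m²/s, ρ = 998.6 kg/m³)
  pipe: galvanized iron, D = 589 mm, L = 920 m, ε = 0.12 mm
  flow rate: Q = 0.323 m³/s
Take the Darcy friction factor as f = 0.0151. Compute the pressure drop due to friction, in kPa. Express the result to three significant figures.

Δp ≈ 16.5 kPa

V = 4Q/(πD²) = 4·0.323/(π·0.589²) = 1.185 m/s
h_f = f(L/D)V²/(2g) = 0.01510·(920/0.589)·1.185²/(2·9.81) = 1.689 m
Δp = ρg·h_f = 998.6·9.81·1.689 = 16.55 kPa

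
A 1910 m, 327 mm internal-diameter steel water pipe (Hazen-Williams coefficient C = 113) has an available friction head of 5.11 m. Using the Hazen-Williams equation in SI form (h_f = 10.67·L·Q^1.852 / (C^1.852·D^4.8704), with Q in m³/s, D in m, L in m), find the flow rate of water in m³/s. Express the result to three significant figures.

Rearranging: Q = [h_f·C^1.852·D^4.8704 / (10.67·L)]^(1/1.852)
Q = [5.11·113^1.852·0.327^4.8704 / (10.67·1910)]^0.540 = 0.06795 m³/s

Q ≈ 0.0679 m³/s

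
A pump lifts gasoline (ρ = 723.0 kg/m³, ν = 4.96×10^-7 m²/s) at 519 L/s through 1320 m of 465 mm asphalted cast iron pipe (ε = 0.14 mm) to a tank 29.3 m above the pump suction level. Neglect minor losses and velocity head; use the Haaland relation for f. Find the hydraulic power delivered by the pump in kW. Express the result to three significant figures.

V = 4Q/(πD²) = 3.056 m/s; Re = 2.87×10^6; ε/D = 3.01×10^-4; f = 0.01521
h_f = f(L/D)V²/2g = 20.55 m
Total head H = z + h_f = 29.3 + 20.55 = 49.85 m
P_hyd = ρgQH = 723.0·9.81·0.519·49.85 = 183.5 kW

P_hyd ≈ 184 kW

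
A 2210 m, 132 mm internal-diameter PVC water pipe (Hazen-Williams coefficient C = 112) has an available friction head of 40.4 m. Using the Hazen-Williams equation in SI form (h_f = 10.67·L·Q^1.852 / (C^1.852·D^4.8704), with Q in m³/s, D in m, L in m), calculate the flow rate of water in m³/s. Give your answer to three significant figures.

Q ≈ 0.0175 m³/s

Rearranging: Q = [h_f·C^1.852·D^4.8704 / (10.67·L)]^(1/1.852)
Q = [40.4·112^1.852·0.132^4.8704 / (10.67·2210)]^0.540 = 0.01749 m³/s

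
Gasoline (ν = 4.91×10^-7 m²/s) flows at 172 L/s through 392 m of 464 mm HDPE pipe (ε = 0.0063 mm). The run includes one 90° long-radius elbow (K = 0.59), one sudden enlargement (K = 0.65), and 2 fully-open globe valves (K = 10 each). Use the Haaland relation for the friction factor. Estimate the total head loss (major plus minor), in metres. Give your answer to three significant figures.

H_L ≈ 1.65 m

V = 4Q/(πD²) = 1.017 m/s; V²/2g = 0.05274 m
Re = 9.61×10^5, ε/D = 1.36×10^-5 → f = 0.01191 (Haaland)
Major: h_f = f(L/D)·V²/2g = 0.01191·844.8·0.05274 = 0.5305 m
Minor: ΣK = 21.2; h_m = ΣK·V²/2g = 1.120 m
Total H_L = 0.5305 + 1.120 = 1.651 m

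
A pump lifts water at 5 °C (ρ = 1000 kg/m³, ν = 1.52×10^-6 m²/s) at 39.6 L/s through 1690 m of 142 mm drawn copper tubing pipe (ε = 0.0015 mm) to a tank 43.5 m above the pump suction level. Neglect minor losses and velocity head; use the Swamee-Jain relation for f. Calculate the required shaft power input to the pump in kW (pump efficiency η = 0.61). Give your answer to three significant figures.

P_shaft ≈ 64.4 kW

V = 4Q/(πD²) = 2.501 m/s; Re = 2.34×10^5; ε/D = 1.06×10^-5; f = 0.01518
h_f = f(L/D)V²/2g = 57.57 m
Total head H = z + h_f = 43.5 + 57.57 = 101.1 m
P_hyd = ρgQH = 1000·9.81·0.0396·101.1 = 39.26 kW
P_shaft = P_hyd/η = 39.26/0.61 = 64.37 kW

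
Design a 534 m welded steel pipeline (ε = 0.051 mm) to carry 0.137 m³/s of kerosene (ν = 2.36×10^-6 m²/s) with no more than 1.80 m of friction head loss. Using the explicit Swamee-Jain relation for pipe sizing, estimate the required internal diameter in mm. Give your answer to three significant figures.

Swamee-Jain (Type III): D = 0.66·[ε^1.25·(LQ²/(gh_f))^4.75 + ν·Q^9.4·(L/(gh_f))^5.2]^0.04
LQ²/(gh_f) = 0.5676; L/(gh_f) = 30.24
Term 1 = ε^1.25·(…)^4.75 = 2.93×10^-7; Term 2 = ν·Q^9.4·(…)^5.2 = 9.06×10^-7
D = 0.66·(2.93×10^-7 + 9.06×10^-7)^0.04 = 0.3826 m = 383 mm
Check: V = 1.19 m/s, Re = 1.93×10^5, f = 0.01673, h_f = 1.69 m ≈ 1.80 m ✓

D ≈ 383 mm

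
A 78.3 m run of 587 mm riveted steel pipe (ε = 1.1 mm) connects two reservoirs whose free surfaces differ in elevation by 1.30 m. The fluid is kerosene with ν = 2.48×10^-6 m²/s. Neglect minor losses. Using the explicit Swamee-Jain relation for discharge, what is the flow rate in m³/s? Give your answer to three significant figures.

Q ≈ 0.775 m³/s

Swamee-Jain (Type II): Q = -0.965·√(gD⁵h_f/L)·ln[ε/(3.7D) + √(3.17ν²L/(gD³h_f))]
√(gD⁵h_f/L) = √(9.81·0.587⁵·1.30/78.3) = 0.1065
ε/(3.7D) = 5.06×10^-4; √(3.17ν²L/(gD³h_f)) = 2.43×10^-5
Q = -0.965·0.1065·ln(5.308×10^-4) = 0.7753 m³/s
Check: V = 2.86 m/s, Re = 6.78×10^5, f = 0.02340, h_f = 1.31 m ≈ 1.30 m ✓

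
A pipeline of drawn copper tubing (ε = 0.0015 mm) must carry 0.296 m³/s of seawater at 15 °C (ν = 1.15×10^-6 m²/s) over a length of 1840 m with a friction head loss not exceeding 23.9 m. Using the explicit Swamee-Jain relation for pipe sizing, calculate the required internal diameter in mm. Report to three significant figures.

D ≈ 371 mm

Swamee-Jain (Type III): D = 0.66·[ε^1.25·(LQ²/(gh_f))^4.75 + ν·Q^9.4·(L/(gh_f))^5.2]^0.04
LQ²/(gh_f) = 0.6876; L/(gh_f) = 7.848
Term 1 = ε^1.25·(…)^4.75 = 8.86×10^-9; Term 2 = ν·Q^9.4·(…)^5.2 = 5.54×10^-7
D = 0.66·(8.86×10^-9 + 5.54×10^-7)^0.04 = 0.3712 m = 371 mm
Check: V = 2.74 m/s, Re = 8.83×10^5, f = 0.01195, h_f = 22.6 m ≈ 23.9 m ✓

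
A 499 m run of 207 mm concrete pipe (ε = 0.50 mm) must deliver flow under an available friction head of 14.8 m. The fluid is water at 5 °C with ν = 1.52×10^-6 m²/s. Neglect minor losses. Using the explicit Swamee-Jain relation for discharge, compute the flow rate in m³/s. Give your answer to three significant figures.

Swamee-Jain (Type II): Q = -0.965·√(gD⁵h_f/L)·ln[ε/(3.7D) + √(3.17ν²L/(gD³h_f))]
√(gD⁵h_f/L) = √(9.81·0.207⁵·14.8/499) = 0.01052
ε/(3.7D) = 6.53×10^-4; √(3.17ν²L/(gD³h_f)) = 5.33×10^-5
Q = -0.965·0.01052·ln(7.061×10^-4) = 0.07363 m³/s
Check: V = 2.19 m/s, Re = 2.98×10^5, f = 0.02532, h_f = 14.9 m ≈ 14.8 m ✓

Q ≈ 0.0736 m³/s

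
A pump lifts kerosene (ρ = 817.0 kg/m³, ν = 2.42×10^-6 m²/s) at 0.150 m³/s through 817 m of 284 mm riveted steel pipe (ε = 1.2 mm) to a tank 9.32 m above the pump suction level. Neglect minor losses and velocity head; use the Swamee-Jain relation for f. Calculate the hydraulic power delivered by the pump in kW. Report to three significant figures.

P_hyd ≈ 40.3 kW

V = 4Q/(πD²) = 2.368 m/s; Re = 2.78×10^5; ε/D = 0.00423; f = 0.02941
h_f = f(L/D)V²/2g = 24.18 m
Total head H = z + h_f = 9.32 + 24.18 = 33.50 m
P_hyd = ρgQH = 817.0·9.81·0.150·33.50 = 40.27 kW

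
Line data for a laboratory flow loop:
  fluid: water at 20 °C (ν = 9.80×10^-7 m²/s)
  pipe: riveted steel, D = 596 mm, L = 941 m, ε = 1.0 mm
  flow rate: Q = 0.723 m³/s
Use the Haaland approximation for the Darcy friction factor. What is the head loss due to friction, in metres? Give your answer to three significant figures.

V = 4Q/(πD²) = 4·0.723/(π·0.596²) = 2.592 m/s
Re = VD/ν = 2.592·0.596/9.80×10^-7 = 1.58×10^6 → turbulent
ε/D = 1.0/596 = 0.00168
Haaland: f = 0.02253
h_f = f(L/D)V²/(2g) = 0.02253·(941/0.596)·2.592²/(2·9.81) = 12.17 m

h_f ≈ 12.2 m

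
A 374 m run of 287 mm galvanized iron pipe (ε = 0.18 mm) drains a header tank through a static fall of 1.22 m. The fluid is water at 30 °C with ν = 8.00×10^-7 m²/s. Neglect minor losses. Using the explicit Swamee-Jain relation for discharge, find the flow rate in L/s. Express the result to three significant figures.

Swamee-Jain (Type II): Q = -0.965·√(gD⁵h_f/L)·ln[ε/(3.7D) + √(3.17ν²L/(gD³h_f))]
√(gD⁵h_f/L) = √(9.81·0.287⁵·1.22/374) = 0.007894
ε/(3.7D) = 1.70×10^-4; √(3.17ν²L/(gD³h_f)) = 5.18×10^-5
Q = -0.965·0.007894·ln(2.213×10^-4) = 0.06411 m³/s
Check: V = 0.991 m/s, Re = 3.56×10^5, f = 0.01884, h_f = 1.23 m ≈ 1.22 m ✓

Q ≈ 64.1 L/s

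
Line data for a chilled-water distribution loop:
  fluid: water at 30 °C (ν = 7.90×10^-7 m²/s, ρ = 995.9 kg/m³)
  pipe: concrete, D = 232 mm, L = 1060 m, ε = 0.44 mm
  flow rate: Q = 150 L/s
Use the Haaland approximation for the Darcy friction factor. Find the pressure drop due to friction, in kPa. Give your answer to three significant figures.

Δp ≈ 667 kPa

V = 4Q/(πD²) = 4·0.150/(π·0.232²) = 3.548 m/s
Re = VD/ν = 3.548·0.232/7.90×10^-7 = 1.04×10^6 → turbulent
ε/D = 0.44/232 = 0.00190
Haaland: f = 0.02330
h_f = f(L/D)V²/(2g) = 0.02330·(1060/0.232)·3.548²/(2·9.81) = 68.32 m
Δp = ρg·h_f = 995.9·9.81·68.32 = 667.5 kPa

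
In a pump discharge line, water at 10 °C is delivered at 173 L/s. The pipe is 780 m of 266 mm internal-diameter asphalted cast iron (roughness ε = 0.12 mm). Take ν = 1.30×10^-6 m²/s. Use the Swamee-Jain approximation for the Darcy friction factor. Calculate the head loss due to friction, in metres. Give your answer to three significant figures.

h_f ≈ 25.0 m

V = 4Q/(πD²) = 4·0.173/(π·0.266²) = 3.113 m/s
Re = VD/ν = 3.113·0.266/1.30×10^-6 = 6.37×10^5 → turbulent
ε/D = 0.12/266 = 4.51×10^-4
Swamee-Jain: f = 0.01726
h_f = f(L/D)V²/(2g) = 0.01726·(780/0.266)·3.113²/(2·9.81) = 24.99 m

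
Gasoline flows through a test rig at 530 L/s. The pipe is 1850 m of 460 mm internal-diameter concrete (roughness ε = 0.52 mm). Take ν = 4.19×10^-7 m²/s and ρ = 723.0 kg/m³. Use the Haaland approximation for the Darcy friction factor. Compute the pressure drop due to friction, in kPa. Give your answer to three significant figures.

Δp ≈ 301 kPa

V = 4Q/(πD²) = 4·0.530/(π·0.460²) = 3.189 m/s
Re = VD/ν = 3.189·0.460/4.19×10^-7 = 3.50×10^6 → turbulent
ε/D = 0.52/460 = 0.00113
Haaland: f = 0.02035
h_f = f(L/D)V²/(2g) = 0.02035·(1850/0.460)·3.189²/(2·9.81) = 42.42 m
Δp = ρg·h_f = 723.0·9.81·42.42 = 300.8 kPa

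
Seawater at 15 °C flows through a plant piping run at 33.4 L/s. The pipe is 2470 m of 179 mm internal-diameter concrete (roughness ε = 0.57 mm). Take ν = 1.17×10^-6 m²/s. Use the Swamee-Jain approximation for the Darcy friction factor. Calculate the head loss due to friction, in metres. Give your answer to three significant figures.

V = 4Q/(πD²) = 4·0.0334/(π·0.179²) = 1.327 m/s
Re = VD/ν = 1.327·0.179/1.17×10^-6 = 2.03×10^5 → turbulent
ε/D = 0.57/179 = 0.00318
Swamee-Jain: f = 0.02742
h_f = f(L/D)V²/(2g) = 0.02742·(2470/0.179)·1.327²/(2·9.81) = 33.98 m

h_f ≈ 34.0 m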